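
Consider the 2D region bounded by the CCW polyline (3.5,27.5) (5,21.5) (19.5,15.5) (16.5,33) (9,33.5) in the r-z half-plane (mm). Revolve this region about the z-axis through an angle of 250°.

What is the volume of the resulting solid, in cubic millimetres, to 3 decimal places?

Profile (r,z), 5 vertices: (3.5,27.5) (5,21.5) (19.5,15.5) (16.5,33) (9,33.5)
edge 0: (3.5,27.5)→(5,21.5)  cross = 3.5·21.5 − 5·27.5 = -62.2500; (r_i+r_j)·cross = 8.5·-62.2500 = -529.1250
edge 1: (5,21.5)→(19.5,15.5)  cross = 5·15.5 − 19.5·21.5 = -341.7500; (r_i+r_j)·cross = 24.5·-341.7500 = -8372.8750
edge 2: (19.5,15.5)→(16.5,33)  cross = 19.5·33 − 16.5·15.5 = 387.7500; (r_i+r_j)·cross = 36·387.7500 = 13959.0000
edge 3: (16.5,33)→(9,33.5)  cross = 16.5·33.5 − 9·33 = 255.7500; (r_i+r_j)·cross = 25.5·255.7500 = 6521.6250
edge 4: (9,33.5)→(3.5,27.5)  cross = 9·27.5 − 3.5·33.5 = 130.2500; (r_i+r_j)·cross = 12.5·130.2500 = 1628.1250
Σcross = 369.7500 → A = |Σcross|/2 = 184.8750 mm²
Σ(r_i+r_j)·cross = 13206.7500 → first moment M = |Σ|/6 = 2201.1250
R_c = M/A = 2201.1250/184.8750 = 11.9060 mm
θ = 250° = 4.363323 rad
V = θ·R_c·A = 4.363323·11.9060·184.8750 = 9604.220 mm³

Volume = 9604.220 mm³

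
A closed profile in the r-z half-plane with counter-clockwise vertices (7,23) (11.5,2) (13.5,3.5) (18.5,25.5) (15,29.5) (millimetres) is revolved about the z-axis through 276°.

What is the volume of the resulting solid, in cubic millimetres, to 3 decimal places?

Profile (r,z), 5 vertices: (7,23) (11.5,2) (13.5,3.5) (18.5,25.5) (15,29.5)
edge 0: (7,23)→(11.5,2)  cross = 7·2 − 11.5·23 = -250.5000; (r_i+r_j)·cross = 18.5·-250.5000 = -4634.2500
edge 1: (11.5,2)→(13.5,3.5)  cross = 11.5·3.5 − 13.5·2 = 13.2500; (r_i+r_j)·cross = 25·13.2500 = 331.2500
edge 2: (13.5,3.5)→(18.5,25.5)  cross = 13.5·25.5 − 18.5·3.5 = 279.5000; (r_i+r_j)·cross = 32·279.5000 = 8944.0000
edge 3: (18.5,25.5)→(15,29.5)  cross = 18.5·29.5 − 15·25.5 = 163.2500; (r_i+r_j)·cross = 33.5·163.2500 = 5468.8750
edge 4: (15,29.5)→(7,23)  cross = 15·23 − 7·29.5 = 138.5000; (r_i+r_j)·cross = 22·138.5000 = 3047.0000
Σcross = 344.0000 → A = |Σcross|/2 = 172.0000 mm²
Σ(r_i+r_j)·cross = 13156.8750 → first moment M = |Σ|/6 = 2192.8125
R_c = M/A = 2192.8125/172.0000 = 12.7489 mm
θ = 276° = 4.817109 rad
V = θ·R_c·A = 4.817109·12.7489·172.0000 = 10563.016 mm³

Volume = 10563.016 mm³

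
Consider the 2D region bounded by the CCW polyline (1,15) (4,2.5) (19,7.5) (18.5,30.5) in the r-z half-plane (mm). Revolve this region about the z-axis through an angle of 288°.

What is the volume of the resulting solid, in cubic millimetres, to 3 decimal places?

Volume = 17303.578 mm³

Profile (r,z), 4 vertices: (1,15) (4,2.5) (19,7.5) (18.5,30.5)
edge 0: (1,15)→(4,2.5)  cross = 1·2.5 − 4·15 = -57.5000; (r_i+r_j)·cross = 5·-57.5000 = -287.5000
edge 1: (4,2.5)→(19,7.5)  cross = 4·7.5 − 19·2.5 = -17.5000; (r_i+r_j)·cross = 23·-17.5000 = -402.5000
edge 2: (19,7.5)→(18.5,30.5)  cross = 19·30.5 − 18.5·7.5 = 440.7500; (r_i+r_j)·cross = 37.5·440.7500 = 16528.1250
edge 3: (18.5,30.5)→(1,15)  cross = 18.5·15 − 1·30.5 = 247.0000; (r_i+r_j)·cross = 19.5·247.0000 = 4816.5000
Σcross = 612.7500 → A = |Σcross|/2 = 306.3750 mm²
Σ(r_i+r_j)·cross = 20654.6250 → first moment M = |Σ|/6 = 3442.4375
R_c = M/A = 3442.4375/306.3750 = 11.2360 mm
θ = 288° = 5.026548 rad
V = θ·R_c·A = 5.026548·11.2360·306.3750 = 17303.578 mm³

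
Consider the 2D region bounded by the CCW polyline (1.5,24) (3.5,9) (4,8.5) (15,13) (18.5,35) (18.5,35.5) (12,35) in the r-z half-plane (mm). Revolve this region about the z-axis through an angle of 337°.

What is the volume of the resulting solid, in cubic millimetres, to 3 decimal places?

Profile (r,z), 7 vertices: (1.5,24) (3.5,9) (4,8.5) (15,13) (18.5,35) (18.5,35.5) (12,35)
edge 0: (1.5,24)→(3.5,9)  cross = 1.5·9 − 3.5·24 = -70.5000; (r_i+r_j)·cross = 5·-70.5000 = -352.5000
edge 1: (3.5,9)→(4,8.5)  cross = 3.5·8.5 − 4·9 = -6.2500; (r_i+r_j)·cross = 7.5·-6.2500 = -46.8750
edge 2: (4,8.5)→(15,13)  cross = 4·13 − 15·8.5 = -75.5000; (r_i+r_j)·cross = 19·-75.5000 = -1434.5000
edge 3: (15,13)→(18.5,35)  cross = 15·35 − 18.5·13 = 284.5000; (r_i+r_j)·cross = 33.5·284.5000 = 9530.7500
edge 4: (18.5,35)→(18.5,35.5)  cross = 18.5·35.5 − 18.5·35 = 9.2500; (r_i+r_j)·cross = 37·9.2500 = 342.2500
edge 5: (18.5,35.5)→(12,35)  cross = 18.5·35 − 12·35.5 = 221.5000; (r_i+r_j)·cross = 30.5·221.5000 = 6755.7500
edge 6: (12,35)→(1.5,24)  cross = 12·24 − 1.5·35 = 235.5000; (r_i+r_j)·cross = 13.5·235.5000 = 3179.2500
Σcross = 598.5000 → A = |Σcross|/2 = 299.2500 mm²
Σ(r_i+r_j)·cross = 17974.1250 → first moment M = |Σ|/6 = 2995.6875
R_c = M/A = 2995.6875/299.2500 = 10.0107 mm
θ = 337° = 5.881760 rad
V = θ·R_c·A = 5.881760·10.0107·299.2500 = 17619.914 mm³

Volume = 17619.914 mm³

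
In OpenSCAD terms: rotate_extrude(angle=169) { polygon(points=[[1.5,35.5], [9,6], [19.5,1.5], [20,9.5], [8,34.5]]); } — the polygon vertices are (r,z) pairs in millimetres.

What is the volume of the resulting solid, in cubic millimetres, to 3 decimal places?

Volume = 9498.101 mm³

Profile (r,z), 5 vertices: (1.5,35.5) (9,6) (19.5,1.5) (20,9.5) (8,34.5)
edge 0: (1.5,35.5)→(9,6)  cross = 1.5·6 − 9·35.5 = -310.5000; (r_i+r_j)·cross = 10.5·-310.5000 = -3260.2500
edge 1: (9,6)→(19.5,1.5)  cross = 9·1.5 − 19.5·6 = -103.5000; (r_i+r_j)·cross = 28.5·-103.5000 = -2949.7500
edge 2: (19.5,1.5)→(20,9.5)  cross = 19.5·9.5 − 20·1.5 = 155.2500; (r_i+r_j)·cross = 39.5·155.2500 = 6132.3750
edge 3: (20,9.5)→(8,34.5)  cross = 20·34.5 − 8·9.5 = 614.0000; (r_i+r_j)·cross = 28·614.0000 = 17192.0000
edge 4: (8,34.5)→(1.5,35.5)  cross = 8·35.5 − 1.5·34.5 = 232.2500; (r_i+r_j)·cross = 9.5·232.2500 = 2206.3750
Σcross = 587.5000 → A = |Σcross|/2 = 293.7500 mm²
Σ(r_i+r_j)·cross = 19320.7500 → first moment M = |Σ|/6 = 3220.1250
R_c = M/A = 3220.1250/293.7500 = 10.9621 mm
θ = 169° = 2.949606 rad
V = θ·R_c·A = 2.949606·10.9621·293.7500 = 9498.101 mm³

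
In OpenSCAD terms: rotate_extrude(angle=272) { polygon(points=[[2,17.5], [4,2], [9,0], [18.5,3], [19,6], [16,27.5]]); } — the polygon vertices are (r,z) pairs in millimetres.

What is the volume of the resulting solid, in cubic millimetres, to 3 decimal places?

Volume = 16706.524 mm³

Profile (r,z), 6 vertices: (2,17.5) (4,2) (9,0) (18.5,3) (19,6) (16,27.5)
edge 0: (2,17.5)→(4,2)  cross = 2·2 − 4·17.5 = -66.0000; (r_i+r_j)·cross = 6·-66.0000 = -396.0000
edge 1: (4,2)→(9,0)  cross = 4·0 − 9·2 = -18.0000; (r_i+r_j)·cross = 13·-18.0000 = -234.0000
edge 2: (9,0)→(18.5,3)  cross = 9·3 − 18.5·0 = 27.0000; (r_i+r_j)·cross = 27.5·27.0000 = 742.5000
edge 3: (18.5,3)→(19,6)  cross = 18.5·6 − 19·3 = 54.0000; (r_i+r_j)·cross = 37.5·54.0000 = 2025.0000
edge 4: (19,6)→(16,27.5)  cross = 19·27.5 − 16·6 = 426.5000; (r_i+r_j)·cross = 35·426.5000 = 14927.5000
edge 5: (16,27.5)→(2,17.5)  cross = 16·17.5 − 2·27.5 = 225.0000; (r_i+r_j)·cross = 18·225.0000 = 4050.0000
Σcross = 648.5000 → A = |Σcross|/2 = 324.2500 mm²
Σ(r_i+r_j)·cross = 21115.0000 → first moment M = |Σ|/6 = 3519.1667
R_c = M/A = 3519.1667/324.2500 = 10.8533 mm
θ = 272° = 4.747296 rad
V = θ·R_c·A = 4.747296·10.8533·324.2500 = 16706.524 mm³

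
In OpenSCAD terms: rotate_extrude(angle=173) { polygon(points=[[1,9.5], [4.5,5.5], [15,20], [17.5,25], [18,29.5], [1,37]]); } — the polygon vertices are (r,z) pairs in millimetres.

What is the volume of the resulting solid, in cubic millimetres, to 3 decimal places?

Profile (r,z), 6 vertices: (1,9.5) (4.5,5.5) (15,20) (17.5,25) (18,29.5) (1,37)
edge 0: (1,9.5)→(4.5,5.5)  cross = 1·5.5 − 4.5·9.5 = -37.2500; (r_i+r_j)·cross = 5.5·-37.2500 = -204.8750
edge 1: (4.5,5.5)→(15,20)  cross = 4.5·20 − 15·5.5 = 7.5000; (r_i+r_j)·cross = 19.5·7.5000 = 146.2500
edge 2: (15,20)→(17.5,25)  cross = 15·25 − 17.5·20 = 25.0000; (r_i+r_j)·cross = 32.5·25.0000 = 812.5000
edge 3: (17.5,25)→(18,29.5)  cross = 17.5·29.5 − 18·25 = 66.2500; (r_i+r_j)·cross = 35.5·66.2500 = 2351.8750
edge 4: (18,29.5)→(1,37)  cross = 18·37 − 1·29.5 = 636.5000; (r_i+r_j)·cross = 19·636.5000 = 12093.5000
edge 5: (1,37)→(1,9.5)  cross = 1·9.5 − 1·37 = -27.5000; (r_i+r_j)·cross = 2·-27.5000 = -55.0000
Σcross = 670.5000 → A = |Σcross|/2 = 335.2500 mm²
Σ(r_i+r_j)·cross = 15144.2500 → first moment M = |Σ|/6 = 2524.0417
R_c = M/A = 2524.0417/335.2500 = 7.5288 mm
θ = 173° = 3.019420 rad
V = θ·R_c·A = 3.019420·7.5288·335.2500 = 7621.141 mm³

Volume = 7621.141 mm³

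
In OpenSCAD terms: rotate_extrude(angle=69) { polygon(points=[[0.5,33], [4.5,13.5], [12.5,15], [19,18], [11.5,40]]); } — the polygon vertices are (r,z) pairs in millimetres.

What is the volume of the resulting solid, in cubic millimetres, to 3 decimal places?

Volume = 3384.119 mm³

Profile (r,z), 5 vertices: (0.5,33) (4.5,13.5) (12.5,15) (19,18) (11.5,40)
edge 0: (0.5,33)→(4.5,13.5)  cross = 0.5·13.5 − 4.5·33 = -141.7500; (r_i+r_j)·cross = 5·-141.7500 = -708.7500
edge 1: (4.5,13.5)→(12.5,15)  cross = 4.5·15 − 12.5·13.5 = -101.2500; (r_i+r_j)·cross = 17·-101.2500 = -1721.2500
edge 2: (12.5,15)→(19,18)  cross = 12.5·18 − 19·15 = -60.0000; (r_i+r_j)·cross = 31.5·-60.0000 = -1890.0000
edge 3: (19,18)→(11.5,40)  cross = 19·40 − 11.5·18 = 553.0000; (r_i+r_j)·cross = 30.5·553.0000 = 16866.5000
edge 4: (11.5,40)→(0.5,33)  cross = 11.5·33 − 0.5·40 = 359.5000; (r_i+r_j)·cross = 12·359.5000 = 4314.0000
Σcross = 609.5000 → A = |Σcross|/2 = 304.7500 mm²
Σ(r_i+r_j)·cross = 16860.5000 → first moment M = |Σ|/6 = 2810.0833
R_c = M/A = 2810.0833/304.7500 = 9.2209 mm
θ = 69° = 1.204277 rad
V = θ·R_c·A = 1.204277·9.2209·304.7500 = 3384.119 mm³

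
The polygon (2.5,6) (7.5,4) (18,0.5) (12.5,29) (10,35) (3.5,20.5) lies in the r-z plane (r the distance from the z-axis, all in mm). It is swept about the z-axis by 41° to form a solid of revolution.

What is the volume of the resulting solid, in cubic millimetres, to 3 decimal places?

Volume = 2133.755 mm³

Profile (r,z), 6 vertices: (2.5,6) (7.5,4) (18,0.5) (12.5,29) (10,35) (3.5,20.5)
edge 0: (2.5,6)→(7.5,4)  cross = 2.5·4 − 7.5·6 = -35.0000; (r_i+r_j)·cross = 10·-35.0000 = -350.0000
edge 1: (7.5,4)→(18,0.5)  cross = 7.5·0.5 − 18·4 = -68.2500; (r_i+r_j)·cross = 25.5·-68.2500 = -1740.3750
edge 2: (18,0.5)→(12.5,29)  cross = 18·29 − 12.5·0.5 = 515.7500; (r_i+r_j)·cross = 30.5·515.7500 = 15730.3750
edge 3: (12.5,29)→(10,35)  cross = 12.5·35 − 10·29 = 147.5000; (r_i+r_j)·cross = 22.5·147.5000 = 3318.7500
edge 4: (10,35)→(3.5,20.5)  cross = 10·20.5 − 3.5·35 = 82.5000; (r_i+r_j)·cross = 13.5·82.5000 = 1113.7500
edge 5: (3.5,20.5)→(2.5,6)  cross = 3.5·6 − 2.5·20.5 = -30.2500; (r_i+r_j)·cross = 6·-30.2500 = -181.5000
Σcross = 612.2500 → A = |Σcross|/2 = 306.1250 mm²
Σ(r_i+r_j)·cross = 17891.0000 → first moment M = |Σ|/6 = 2981.8333
R_c = M/A = 2981.8333/306.1250 = 9.7406 mm
θ = 41° = 0.715585 rad
V = θ·R_c·A = 0.715585·9.7406·306.1250 = 2133.755 mm³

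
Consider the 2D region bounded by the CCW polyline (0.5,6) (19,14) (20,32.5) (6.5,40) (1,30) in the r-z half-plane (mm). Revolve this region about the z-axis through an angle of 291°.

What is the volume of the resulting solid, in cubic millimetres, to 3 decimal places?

Volume = 23555.024 mm³

Profile (r,z), 5 vertices: (0.5,6) (19,14) (20,32.5) (6.5,40) (1,30)
edge 0: (0.5,6)→(19,14)  cross = 0.5·14 − 19·6 = -107.0000; (r_i+r_j)·cross = 19.5·-107.0000 = -2086.5000
edge 1: (19,14)→(20,32.5)  cross = 19·32.5 − 20·14 = 337.5000; (r_i+r_j)·cross = 39·337.5000 = 13162.5000
edge 2: (20,32.5)→(6.5,40)  cross = 20·40 − 6.5·32.5 = 588.7500; (r_i+r_j)·cross = 26.5·588.7500 = 15601.8750
edge 3: (6.5,40)→(1,30)  cross = 6.5·30 − 1·40 = 155.0000; (r_i+r_j)·cross = 7.5·155.0000 = 1162.5000
edge 4: (1,30)→(0.5,6)  cross = 1·6 − 0.5·30 = -9.0000; (r_i+r_j)·cross = 1.5·-9.0000 = -13.5000
Σcross = 965.2500 → A = |Σcross|/2 = 482.6250 mm²
Σ(r_i+r_j)·cross = 27826.8750 → first moment M = |Σ|/6 = 4637.8125
R_c = M/A = 4637.8125/482.6250 = 9.6096 mm
θ = 291° = 5.078908 rad
V = θ·R_c·A = 5.078908·9.6096·482.6250 = 23555.024 mm³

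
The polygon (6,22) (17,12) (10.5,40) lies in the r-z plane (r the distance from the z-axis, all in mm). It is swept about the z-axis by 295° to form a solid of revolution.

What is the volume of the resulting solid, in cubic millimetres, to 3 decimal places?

Volume = 6985.528 mm³

Profile (r,z), 3 vertices: (6,22) (17,12) (10.5,40)
edge 0: (6,22)→(17,12)  cross = 6·12 − 17·22 = -302.0000; (r_i+r_j)·cross = 23·-302.0000 = -6946.0000
edge 1: (17,12)→(10.5,40)  cross = 17·40 − 10.5·12 = 554.0000; (r_i+r_j)·cross = 27.5·554.0000 = 15235.0000
edge 2: (10.5,40)→(6,22)  cross = 10.5·22 − 6·40 = -9.0000; (r_i+r_j)·cross = 16.5·-9.0000 = -148.5000
Σcross = 243.0000 → A = |Σcross|/2 = 121.5000 mm²
Σ(r_i+r_j)·cross = 8140.5000 → first moment M = |Σ|/6 = 1356.7500
R_c = M/A = 1356.7500/121.5000 = 11.1667 mm
θ = 295° = 5.148721 rad
V = θ·R_c·A = 5.148721·11.1667·121.5000 = 6985.528 mm³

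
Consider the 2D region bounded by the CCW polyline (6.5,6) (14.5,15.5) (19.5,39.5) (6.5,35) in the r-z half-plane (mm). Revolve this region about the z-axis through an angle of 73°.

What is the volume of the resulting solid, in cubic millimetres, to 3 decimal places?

Volume = 3844.515 mm³

Profile (r,z), 4 vertices: (6.5,6) (14.5,15.5) (19.5,39.5) (6.5,35)
edge 0: (6.5,6)→(14.5,15.5)  cross = 6.5·15.5 − 14.5·6 = 13.7500; (r_i+r_j)·cross = 21·13.7500 = 288.7500
edge 1: (14.5,15.5)→(19.5,39.5)  cross = 14.5·39.5 − 19.5·15.5 = 270.5000; (r_i+r_j)·cross = 34·270.5000 = 9197.0000
edge 2: (19.5,39.5)→(6.5,35)  cross = 19.5·35 − 6.5·39.5 = 425.7500; (r_i+r_j)·cross = 26·425.7500 = 11069.5000
edge 3: (6.5,35)→(6.5,6)  cross = 6.5·6 − 6.5·35 = -188.5000; (r_i+r_j)·cross = 13·-188.5000 = -2450.5000
Σcross = 521.5000 → A = |Σcross|/2 = 260.7500 mm²
Σ(r_i+r_j)·cross = 18104.7500 → first moment M = |Σ|/6 = 3017.4583
R_c = M/A = 3017.4583/260.7500 = 11.5722 mm
θ = 73° = 1.274090 rad
V = θ·R_c·A = 1.274090·11.5722·260.7500 = 3844.515 mm³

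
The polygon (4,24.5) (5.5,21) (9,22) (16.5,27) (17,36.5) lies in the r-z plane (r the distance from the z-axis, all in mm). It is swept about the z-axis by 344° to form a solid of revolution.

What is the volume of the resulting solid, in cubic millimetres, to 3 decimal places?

Volume = 5955.151 mm³

Profile (r,z), 5 vertices: (4,24.5) (5.5,21) (9,22) (16.5,27) (17,36.5)
edge 0: (4,24.5)→(5.5,21)  cross = 4·21 − 5.5·24.5 = -50.7500; (r_i+r_j)·cross = 9.5·-50.7500 = -482.1250
edge 1: (5.5,21)→(9,22)  cross = 5.5·22 − 9·21 = -68.0000; (r_i+r_j)·cross = 14.5·-68.0000 = -986.0000
edge 2: (9,22)→(16.5,27)  cross = 9·27 − 16.5·22 = -120.0000; (r_i+r_j)·cross = 25.5·-120.0000 = -3060.0000
edge 3: (16.5,27)→(17,36.5)  cross = 16.5·36.5 − 17·27 = 143.2500; (r_i+r_j)·cross = 33.5·143.2500 = 4798.8750
edge 4: (17,36.5)→(4,24.5)  cross = 17·24.5 − 4·36.5 = 270.5000; (r_i+r_j)·cross = 21·270.5000 = 5680.5000
Σcross = 175.0000 → A = |Σcross|/2 = 87.5000 mm²
Σ(r_i+r_j)·cross = 5951.2500 → first moment M = |Σ|/6 = 991.8750
R_c = M/A = 991.8750/87.5000 = 11.3357 mm
θ = 344° = 6.003933 rad
V = θ·R_c·A = 6.003933·11.3357·87.5000 = 5955.151 mm³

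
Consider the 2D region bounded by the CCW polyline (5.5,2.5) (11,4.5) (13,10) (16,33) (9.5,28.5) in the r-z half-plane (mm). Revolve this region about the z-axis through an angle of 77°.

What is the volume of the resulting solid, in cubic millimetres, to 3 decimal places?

Profile (r,z), 5 vertices: (5.5,2.5) (11,4.5) (13,10) (16,33) (9.5,28.5)
edge 0: (5.5,2.5)→(11,4.5)  cross = 5.5·4.5 − 11·2.5 = -2.7500; (r_i+r_j)·cross = 16.5·-2.7500 = -45.3750
edge 1: (11,4.5)→(13,10)  cross = 11·10 − 13·4.5 = 51.5000; (r_i+r_j)·cross = 24·51.5000 = 1236.0000
edge 2: (13,10)→(16,33)  cross = 13·33 − 16·10 = 269.0000; (r_i+r_j)·cross = 29·269.0000 = 7801.0000
edge 3: (16,33)→(9.5,28.5)  cross = 16·28.5 − 9.5·33 = 142.5000; (r_i+r_j)·cross = 25.5·142.5000 = 3633.7500
edge 4: (9.5,28.5)→(5.5,2.5)  cross = 9.5·2.5 − 5.5·28.5 = -133.0000; (r_i+r_j)·cross = 15·-133.0000 = -1995.0000
Σcross = 327.2500 → A = |Σcross|/2 = 163.6250 mm²
Σ(r_i+r_j)·cross = 10630.3750 → first moment M = |Σ|/6 = 1771.7292
R_c = M/A = 1771.7292/163.6250 = 10.8280 mm
θ = 77° = 1.343904 rad
V = θ·R_c·A = 1.343904·10.8280·163.6250 = 2381.033 mm³

Volume = 2381.033 mm³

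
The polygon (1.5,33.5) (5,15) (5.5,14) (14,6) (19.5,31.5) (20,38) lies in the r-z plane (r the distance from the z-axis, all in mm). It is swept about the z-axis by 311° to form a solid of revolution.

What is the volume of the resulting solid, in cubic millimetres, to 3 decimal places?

Volume = 21861.844 mm³

Profile (r,z), 6 vertices: (1.5,33.5) (5,15) (5.5,14) (14,6) (19.5,31.5) (20,38)
edge 0: (1.5,33.5)→(5,15)  cross = 1.5·15 − 5·33.5 = -145.0000; (r_i+r_j)·cross = 6.5·-145.0000 = -942.5000
edge 1: (5,15)→(5.5,14)  cross = 5·14 − 5.5·15 = -12.5000; (r_i+r_j)·cross = 10.5·-12.5000 = -131.2500
edge 2: (5.5,14)→(14,6)  cross = 5.5·6 − 14·14 = -163.0000; (r_i+r_j)·cross = 19.5·-163.0000 = -3178.5000
edge 3: (14,6)→(19.5,31.5)  cross = 14·31.5 − 19.5·6 = 324.0000; (r_i+r_j)·cross = 33.5·324.0000 = 10854.0000
edge 4: (19.5,31.5)→(20,38)  cross = 19.5·38 − 20·31.5 = 111.0000; (r_i+r_j)·cross = 39.5·111.0000 = 4384.5000
edge 5: (20,38)→(1.5,33.5)  cross = 20·33.5 − 1.5·38 = 613.0000; (r_i+r_j)·cross = 21.5·613.0000 = 13179.5000
Σcross = 727.5000 → A = |Σcross|/2 = 363.7500 mm²
Σ(r_i+r_j)·cross = 24165.7500 → first moment M = |Σ|/6 = 4027.6250
R_c = M/A = 4027.6250/363.7500 = 11.0725 mm
θ = 311° = 5.427974 rad
V = θ·R_c·A = 5.427974·11.0725·363.7500 = 21861.844 mm³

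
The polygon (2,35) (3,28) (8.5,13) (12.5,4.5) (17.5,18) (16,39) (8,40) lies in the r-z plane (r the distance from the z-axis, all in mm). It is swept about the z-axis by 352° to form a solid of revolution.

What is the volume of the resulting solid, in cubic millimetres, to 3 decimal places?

Profile (r,z), 7 vertices: (2,35) (3,28) (8.5,13) (12.5,4.5) (17.5,18) (16,39) (8,40)
edge 0: (2,35)→(3,28)  cross = 2·28 − 3·35 = -49.0000; (r_i+r_j)·cross = 5·-49.0000 = -245.0000
edge 1: (3,28)→(8.5,13)  cross = 3·13 − 8.5·28 = -199.0000; (r_i+r_j)·cross = 11.5·-199.0000 = -2288.5000
edge 2: (8.5,13)→(12.5,4.5)  cross = 8.5·4.5 − 12.5·13 = -124.2500; (r_i+r_j)·cross = 21·-124.2500 = -2609.2500
edge 3: (12.5,4.5)→(17.5,18)  cross = 12.5·18 − 17.5·4.5 = 146.2500; (r_i+r_j)·cross = 30·146.2500 = 4387.5000
edge 4: (17.5,18)→(16,39)  cross = 17.5·39 − 16·18 = 394.5000; (r_i+r_j)·cross = 33.5·394.5000 = 13215.7500
edge 5: (16,39)→(8,40)  cross = 16·40 − 8·39 = 328.0000; (r_i+r_j)·cross = 24·328.0000 = 7872.0000
edge 6: (8,40)→(2,35)  cross = 8·35 − 2·40 = 200.0000; (r_i+r_j)·cross = 10·200.0000 = 2000.0000
Σcross = 696.5000 → A = |Σcross|/2 = 348.2500 mm²
Σ(r_i+r_j)·cross = 22332.5000 → first moment M = |Σ|/6 = 3722.0833
R_c = M/A = 3722.0833/348.2500 = 10.6880 mm
θ = 352° = 6.143559 rad
V = θ·R_c·A = 6.143559·10.6880·348.2500 = 22866.838 mm³

Volume = 22866.838 mm³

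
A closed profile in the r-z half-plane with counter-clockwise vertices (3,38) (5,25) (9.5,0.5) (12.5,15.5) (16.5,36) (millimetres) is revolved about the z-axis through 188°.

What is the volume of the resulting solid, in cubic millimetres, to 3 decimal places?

Volume = 7945.062 mm³

Profile (r,z), 5 vertices: (3,38) (5,25) (9.5,0.5) (12.5,15.5) (16.5,36)
edge 0: (3,38)→(5,25)  cross = 3·25 − 5·38 = -115.0000; (r_i+r_j)·cross = 8·-115.0000 = -920.0000
edge 1: (5,25)→(9.5,0.5)  cross = 5·0.5 − 9.5·25 = -235.0000; (r_i+r_j)·cross = 14.5·-235.0000 = -3407.5000
edge 2: (9.5,0.5)→(12.5,15.5)  cross = 9.5·15.5 − 12.5·0.5 = 141.0000; (r_i+r_j)·cross = 22·141.0000 = 3102.0000
edge 3: (12.5,15.5)→(16.5,36)  cross = 12.5·36 − 16.5·15.5 = 194.2500; (r_i+r_j)·cross = 29·194.2500 = 5633.2500
edge 4: (16.5,36)→(3,38)  cross = 16.5·38 − 3·36 = 519.0000; (r_i+r_j)·cross = 19.5·519.0000 = 10120.5000
Σcross = 504.2500 → A = |Σcross|/2 = 252.1250 mm²
Σ(r_i+r_j)·cross = 14528.2500 → first moment M = |Σ|/6 = 2421.3750
R_c = M/A = 2421.3750/252.1250 = 9.6039 mm
θ = 188° = 3.281219 rad
V = θ·R_c·A = 3.281219·9.6039·252.1250 = 7945.062 mm³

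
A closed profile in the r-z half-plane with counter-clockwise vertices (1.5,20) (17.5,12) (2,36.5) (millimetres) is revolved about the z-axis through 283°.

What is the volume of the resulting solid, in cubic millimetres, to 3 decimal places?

Volume = 4633.046 mm³

Profile (r,z), 3 vertices: (1.5,20) (17.5,12) (2,36.5)
edge 0: (1.5,20)→(17.5,12)  cross = 1.5·12 − 17.5·20 = -332.0000; (r_i+r_j)·cross = 19·-332.0000 = -6308.0000
edge 1: (17.5,12)→(2,36.5)  cross = 17.5·36.5 − 2·12 = 614.7500; (r_i+r_j)·cross = 19.5·614.7500 = 11987.6250
edge 2: (2,36.5)→(1.5,20)  cross = 2·20 − 1.5·36.5 = -14.7500; (r_i+r_j)·cross = 3.5·-14.7500 = -51.6250
Σcross = 268.0000 → A = |Σcross|/2 = 134.0000 mm²
Σ(r_i+r_j)·cross = 5628.0000 → first moment M = |Σ|/6 = 938.0000
R_c = M/A = 938.0000/134.0000 = 7.0000 mm
θ = 283° = 4.939282 rad
V = θ·R_c·A = 4.939282·7.0000·134.0000 = 4633.046 mm³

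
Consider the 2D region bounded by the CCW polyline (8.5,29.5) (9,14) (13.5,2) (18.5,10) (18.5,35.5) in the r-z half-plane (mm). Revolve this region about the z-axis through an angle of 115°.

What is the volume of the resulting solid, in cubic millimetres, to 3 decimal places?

Volume = 6947.174 mm³

Profile (r,z), 5 vertices: (8.5,29.5) (9,14) (13.5,2) (18.5,10) (18.5,35.5)
edge 0: (8.5,29.5)→(9,14)  cross = 8.5·14 − 9·29.5 = -146.5000; (r_i+r_j)·cross = 17.5·-146.5000 = -2563.7500
edge 1: (9,14)→(13.5,2)  cross = 9·2 − 13.5·14 = -171.0000; (r_i+r_j)·cross = 22.5·-171.0000 = -3847.5000
edge 2: (13.5,2)→(18.5,10)  cross = 13.5·10 − 18.5·2 = 98.0000; (r_i+r_j)·cross = 32·98.0000 = 3136.0000
edge 3: (18.5,10)→(18.5,35.5)  cross = 18.5·35.5 − 18.5·10 = 471.7500; (r_i+r_j)·cross = 37·471.7500 = 17454.7500
edge 4: (18.5,35.5)→(8.5,29.5)  cross = 18.5·29.5 − 8.5·35.5 = 244.0000; (r_i+r_j)·cross = 27·244.0000 = 6588.0000
Σcross = 496.2500 → A = |Σcross|/2 = 248.1250 mm²
Σ(r_i+r_j)·cross = 20767.5000 → first moment M = |Σ|/6 = 3461.2500
R_c = M/A = 3461.2500/248.1250 = 13.9496 mm
θ = 115° = 2.007129 rad
V = θ·R_c·A = 2.007129·13.9496·248.1250 = 6947.174 mm³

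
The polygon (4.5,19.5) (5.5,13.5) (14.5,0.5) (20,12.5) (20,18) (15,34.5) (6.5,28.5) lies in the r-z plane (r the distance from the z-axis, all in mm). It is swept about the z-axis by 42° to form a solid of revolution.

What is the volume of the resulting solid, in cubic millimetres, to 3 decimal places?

Profile (r,z), 7 vertices: (4.5,19.5) (5.5,13.5) (14.5,0.5) (20,12.5) (20,18) (15,34.5) (6.5,28.5)
edge 0: (4.5,19.5)→(5.5,13.5)  cross = 4.5·13.5 − 5.5·19.5 = -46.5000; (r_i+r_j)·cross = 10·-46.5000 = -465.0000
edge 1: (5.5,13.5)→(14.5,0.5)  cross = 5.5·0.5 − 14.5·13.5 = -193.0000; (r_i+r_j)·cross = 20·-193.0000 = -3860.0000
edge 2: (14.5,0.5)→(20,12.5)  cross = 14.5·12.5 − 20·0.5 = 171.2500; (r_i+r_j)·cross = 34.5·171.2500 = 5908.1250
edge 3: (20,12.5)→(20,18)  cross = 20·18 − 20·12.5 = 110.0000; (r_i+r_j)·cross = 40·110.0000 = 4400.0000
edge 4: (20,18)→(15,34.5)  cross = 20·34.5 − 15·18 = 420.0000; (r_i+r_j)·cross = 35·420.0000 = 14700.0000
edge 5: (15,34.5)→(6.5,28.5)  cross = 15·28.5 − 6.5·34.5 = 203.2500; (r_i+r_j)·cross = 21.5·203.2500 = 4369.8750
edge 6: (6.5,28.5)→(4.5,19.5)  cross = 6.5·19.5 − 4.5·28.5 = -1.5000; (r_i+r_j)·cross = 11·-1.5000 = -16.5000
Σcross = 663.5000 → A = |Σcross|/2 = 331.7500 mm²
Σ(r_i+r_j)·cross = 25036.5000 → first moment M = |Σ|/6 = 4172.7500
R_c = M/A = 4172.7500/331.7500 = 12.5780 mm
θ = 42° = 0.733038 rad
V = θ·R_c·A = 0.733038·12.5780·331.7500 = 3058.786 mm³

Volume = 3058.786 mm³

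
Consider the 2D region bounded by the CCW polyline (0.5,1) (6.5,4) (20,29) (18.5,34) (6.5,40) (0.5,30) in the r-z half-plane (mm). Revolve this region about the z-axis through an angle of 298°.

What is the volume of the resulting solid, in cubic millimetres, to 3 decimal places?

Volume = 19550.864 mm³

Profile (r,z), 6 vertices: (0.5,1) (6.5,4) (20,29) (18.5,34) (6.5,40) (0.5,30)
edge 0: (0.5,1)→(6.5,4)  cross = 0.5·4 − 6.5·1 = -4.5000; (r_i+r_j)·cross = 7·-4.5000 = -31.5000
edge 1: (6.5,4)→(20,29)  cross = 6.5·29 − 20·4 = 108.5000; (r_i+r_j)·cross = 26.5·108.5000 = 2875.2500
edge 2: (20,29)→(18.5,34)  cross = 20·34 − 18.5·29 = 143.5000; (r_i+r_j)·cross = 38.5·143.5000 = 5524.7500
edge 3: (18.5,34)→(6.5,40)  cross = 18.5·40 − 6.5·34 = 519.0000; (r_i+r_j)·cross = 25·519.0000 = 12975.0000
edge 4: (6.5,40)→(0.5,30)  cross = 6.5·30 − 0.5·40 = 175.0000; (r_i+r_j)·cross = 7·175.0000 = 1225.0000
edge 5: (0.5,30)→(0.5,1)  cross = 0.5·1 − 0.5·30 = -14.5000; (r_i+r_j)·cross = 1·-14.5000 = -14.5000
Σcross = 927.0000 → A = |Σcross|/2 = 463.5000 mm²
Σ(r_i+r_j)·cross = 22554.0000 → first moment M = |Σ|/6 = 3759.0000
R_c = M/A = 3759.0000/463.5000 = 8.1100 mm
θ = 298° = 5.201081 rad
V = θ·R_c·A = 5.201081·8.1100·463.5000 = 19550.864 mm³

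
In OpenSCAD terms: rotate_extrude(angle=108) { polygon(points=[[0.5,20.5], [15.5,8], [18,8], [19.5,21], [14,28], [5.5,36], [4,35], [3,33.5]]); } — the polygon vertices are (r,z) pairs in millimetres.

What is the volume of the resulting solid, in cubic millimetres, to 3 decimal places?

Volume = 5881.808 mm³

Profile (r,z), 8 vertices: (0.5,20.5) (15.5,8) (18,8) (19.5,21) (14,28) (5.5,36) (4,35) (3,33.5)
edge 0: (0.5,20.5)→(15.5,8)  cross = 0.5·8 − 15.5·20.5 = -313.7500; (r_i+r_j)·cross = 16·-313.7500 = -5020.0000
edge 1: (15.5,8)→(18,8)  cross = 15.5·8 − 18·8 = -20.0000; (r_i+r_j)·cross = 33.5·-20.0000 = -670.0000
edge 2: (18,8)→(19.5,21)  cross = 18·21 − 19.5·8 = 222.0000; (r_i+r_j)·cross = 37.5·222.0000 = 8325.0000
edge 3: (19.5,21)→(14,28)  cross = 19.5·28 − 14·21 = 252.0000; (r_i+r_j)·cross = 33.5·252.0000 = 8442.0000
edge 4: (14,28)→(5.5,36)  cross = 14·36 − 5.5·28 = 350.0000; (r_i+r_j)·cross = 19.5·350.0000 = 6825.0000
edge 5: (5.5,36)→(4,35)  cross = 5.5·35 − 4·36 = 48.5000; (r_i+r_j)·cross = 9.5·48.5000 = 460.7500
edge 6: (4,35)→(3,33.5)  cross = 4·33.5 − 3·35 = 29.0000; (r_i+r_j)·cross = 7·29.0000 = 203.0000
edge 7: (3,33.5)→(0.5,20.5)  cross = 3·20.5 − 0.5·33.5 = 44.7500; (r_i+r_j)·cross = 3.5·44.7500 = 156.6250
Σcross = 612.5000 → A = |Σcross|/2 = 306.2500 mm²
Σ(r_i+r_j)·cross = 18722.3750 → first moment M = |Σ|/6 = 3120.3958
R_c = M/A = 3120.3958/306.2500 = 10.1890 mm
θ = 108° = 1.884956 rad
V = θ·R_c·A = 1.884956·10.1890·306.2500 = 5881.808 mm³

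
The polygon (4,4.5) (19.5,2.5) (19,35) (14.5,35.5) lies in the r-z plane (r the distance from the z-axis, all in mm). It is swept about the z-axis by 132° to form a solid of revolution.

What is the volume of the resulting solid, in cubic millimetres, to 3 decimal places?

Volume = 10288.541 mm³

Profile (r,z), 4 vertices: (4,4.5) (19.5,2.5) (19,35) (14.5,35.5)
edge 0: (4,4.5)→(19.5,2.5)  cross = 4·2.5 − 19.5·4.5 = -77.7500; (r_i+r_j)·cross = 23.5·-77.7500 = -1827.1250
edge 1: (19.5,2.5)→(19,35)  cross = 19.5·35 − 19·2.5 = 635.0000; (r_i+r_j)·cross = 38.5·635.0000 = 24447.5000
edge 2: (19,35)→(14.5,35.5)  cross = 19·35.5 − 14.5·35 = 167.0000; (r_i+r_j)·cross = 33.5·167.0000 = 5594.5000
edge 3: (14.5,35.5)→(4,4.5)  cross = 14.5·4.5 − 4·35.5 = -76.7500; (r_i+r_j)·cross = 18.5·-76.7500 = -1419.8750
Σcross = 647.5000 → A = |Σcross|/2 = 323.7500 mm²
Σ(r_i+r_j)·cross = 26795.0000 → first moment M = |Σ|/6 = 4465.8333
R_c = M/A = 4465.8333/323.7500 = 13.7941 mm
θ = 132° = 2.303835 rad
V = θ·R_c·A = 2.303835·13.7941·323.7500 = 10288.541 mm³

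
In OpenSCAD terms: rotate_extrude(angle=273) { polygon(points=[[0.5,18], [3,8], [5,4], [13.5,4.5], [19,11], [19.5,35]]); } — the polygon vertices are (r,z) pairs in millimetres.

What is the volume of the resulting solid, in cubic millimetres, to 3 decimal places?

Volume = 19916.650 mm³

Profile (r,z), 6 vertices: (0.5,18) (3,8) (5,4) (13.5,4.5) (19,11) (19.5,35)
edge 0: (0.5,18)→(3,8)  cross = 0.5·8 − 3·18 = -50.0000; (r_i+r_j)·cross = 3.5·-50.0000 = -175.0000
edge 1: (3,8)→(5,4)  cross = 3·4 − 5·8 = -28.0000; (r_i+r_j)·cross = 8·-28.0000 = -224.0000
edge 2: (5,4)→(13.5,4.5)  cross = 5·4.5 − 13.5·4 = -31.5000; (r_i+r_j)·cross = 18.5·-31.5000 = -582.7500
edge 3: (13.5,4.5)→(19,11)  cross = 13.5·11 − 19·4.5 = 63.0000; (r_i+r_j)·cross = 32.5·63.0000 = 2047.5000
edge 4: (19,11)→(19.5,35)  cross = 19·35 − 19.5·11 = 450.5000; (r_i+r_j)·cross = 38.5·450.5000 = 17344.2500
edge 5: (19.5,35)→(0.5,18)  cross = 19.5·18 − 0.5·35 = 333.5000; (r_i+r_j)·cross = 20·333.5000 = 6670.0000
Σcross = 737.5000 → A = |Σcross|/2 = 368.7500 mm²
Σ(r_i+r_j)·cross = 25080.0000 → first moment M = |Σ|/6 = 4180.0000
R_c = M/A = 4180.0000/368.7500 = 11.3356 mm
θ = 273° = 4.764749 rad
V = θ·R_c·A = 4.764749·11.3356·368.7500 = 19916.650 mm³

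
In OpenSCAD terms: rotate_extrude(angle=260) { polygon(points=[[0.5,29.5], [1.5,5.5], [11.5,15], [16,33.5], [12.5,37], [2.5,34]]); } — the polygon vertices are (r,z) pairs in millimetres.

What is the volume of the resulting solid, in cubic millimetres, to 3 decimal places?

Volume = 10192.781 mm³

Profile (r,z), 6 vertices: (0.5,29.5) (1.5,5.5) (11.5,15) (16,33.5) (12.5,37) (2.5,34)
edge 0: (0.5,29.5)→(1.5,5.5)  cross = 0.5·5.5 − 1.5·29.5 = -41.5000; (r_i+r_j)·cross = 2·-41.5000 = -83.0000
edge 1: (1.5,5.5)→(11.5,15)  cross = 1.5·15 − 11.5·5.5 = -40.7500; (r_i+r_j)·cross = 13·-40.7500 = -529.7500
edge 2: (11.5,15)→(16,33.5)  cross = 11.5·33.5 − 16·15 = 145.2500; (r_i+r_j)·cross = 27.5·145.2500 = 3994.3750
edge 3: (16,33.5)→(12.5,37)  cross = 16·37 − 12.5·33.5 = 173.2500; (r_i+r_j)·cross = 28.5·173.2500 = 4937.6250
edge 4: (12.5,37)→(2.5,34)  cross = 12.5·34 − 2.5·37 = 332.5000; (r_i+r_j)·cross = 15·332.5000 = 4987.5000
edge 5: (2.5,34)→(0.5,29.5)  cross = 2.5·29.5 − 0.5·34 = 56.7500; (r_i+r_j)·cross = 3·56.7500 = 170.2500
Σcross = 625.5000 → A = |Σcross|/2 = 312.7500 mm²
Σ(r_i+r_j)·cross = 13477.0000 → first moment M = |Σ|/6 = 2246.1667
R_c = M/A = 2246.1667/312.7500 = 7.1820 mm
θ = 260° = 4.537856 rad
V = θ·R_c·A = 4.537856·7.1820·312.7500 = 10192.781 mm³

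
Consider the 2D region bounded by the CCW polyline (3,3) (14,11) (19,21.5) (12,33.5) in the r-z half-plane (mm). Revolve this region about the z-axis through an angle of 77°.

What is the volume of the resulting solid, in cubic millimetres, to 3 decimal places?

Volume = 3057.157 mm³

Profile (r,z), 4 vertices: (3,3) (14,11) (19,21.5) (12,33.5)
edge 0: (3,3)→(14,11)  cross = 3·11 − 14·3 = -9.0000; (r_i+r_j)·cross = 17·-9.0000 = -153.0000
edge 1: (14,11)→(19,21.5)  cross = 14·21.5 − 19·11 = 92.0000; (r_i+r_j)·cross = 33·92.0000 = 3036.0000
edge 2: (19,21.5)→(12,33.5)  cross = 19·33.5 − 12·21.5 = 378.5000; (r_i+r_j)·cross = 31·378.5000 = 11733.5000
edge 3: (12,33.5)→(3,3)  cross = 12·3 − 3·33.5 = -64.5000; (r_i+r_j)·cross = 15·-64.5000 = -967.5000
Σcross = 397.0000 → A = |Σcross|/2 = 198.5000 mm²
Σ(r_i+r_j)·cross = 13649.0000 → first moment M = |Σ|/6 = 2274.8333
R_c = M/A = 2274.8333/198.5000 = 11.4601 mm
θ = 77° = 1.343904 rad
V = θ·R_c·A = 1.343904·11.4601·198.5000 = 3057.157 mm³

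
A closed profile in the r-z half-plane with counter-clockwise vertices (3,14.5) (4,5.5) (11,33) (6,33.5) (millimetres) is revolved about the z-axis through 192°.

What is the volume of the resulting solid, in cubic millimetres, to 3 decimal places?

Profile (r,z), 4 vertices: (3,14.5) (4,5.5) (11,33) (6,33.5)
edge 0: (3,14.5)→(4,5.5)  cross = 3·5.5 − 4·14.5 = -41.5000; (r_i+r_j)·cross = 7·-41.5000 = -290.5000
edge 1: (4,5.5)→(11,33)  cross = 4·33 − 11·5.5 = 71.5000; (r_i+r_j)·cross = 15·71.5000 = 1072.5000
edge 2: (11,33)→(6,33.5)  cross = 11·33.5 − 6·33 = 170.5000; (r_i+r_j)·cross = 17·170.5000 = 2898.5000
edge 3: (6,33.5)→(3,14.5)  cross = 6·14.5 − 3·33.5 = -13.5000; (r_i+r_j)·cross = 9·-13.5000 = -121.5000
Σcross = 187.0000 → A = |Σcross|/2 = 93.5000 mm²
Σ(r_i+r_j)·cross = 3559.0000 → first moment M = |Σ|/6 = 593.1667
R_c = M/A = 593.1667/93.5000 = 6.3440 mm
θ = 192° = 3.351032 rad
V = θ·R_c·A = 3.351032·6.3440·93.5000 = 1987.721 mm³

Volume = 1987.721 mm³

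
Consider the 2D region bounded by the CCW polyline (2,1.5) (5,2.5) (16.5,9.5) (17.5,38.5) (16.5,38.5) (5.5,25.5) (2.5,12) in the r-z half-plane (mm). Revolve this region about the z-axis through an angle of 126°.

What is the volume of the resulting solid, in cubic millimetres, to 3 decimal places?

Profile (r,z), 7 vertices: (2,1.5) (5,2.5) (16.5,9.5) (17.5,38.5) (16.5,38.5) (5.5,25.5) (2.5,12)
edge 0: (2,1.5)→(5,2.5)  cross = 2·2.5 − 5·1.5 = -2.5000; (r_i+r_j)·cross = 7·-2.5000 = -17.5000
edge 1: (5,2.5)→(16.5,9.5)  cross = 5·9.5 − 16.5·2.5 = 6.2500; (r_i+r_j)·cross = 21.5·6.2500 = 134.3750
edge 2: (16.5,9.5)→(17.5,38.5)  cross = 16.5·38.5 − 17.5·9.5 = 469.0000; (r_i+r_j)·cross = 34·469.0000 = 15946.0000
edge 3: (17.5,38.5)→(16.5,38.5)  cross = 17.5·38.5 − 16.5·38.5 = 38.5000; (r_i+r_j)·cross = 34·38.5000 = 1309.0000
edge 4: (16.5,38.5)→(5.5,25.5)  cross = 16.5·25.5 − 5.5·38.5 = 209.0000; (r_i+r_j)·cross = 22·209.0000 = 4598.0000
edge 5: (5.5,25.5)→(2.5,12)  cross = 5.5·12 − 2.5·25.5 = 2.2500; (r_i+r_j)·cross = 8·2.2500 = 18.0000
edge 6: (2.5,12)→(2,1.5)  cross = 2.5·1.5 − 2·12 = -20.2500; (r_i+r_j)·cross = 4.5·-20.2500 = -91.1250
Σcross = 702.2500 → A = |Σcross|/2 = 351.1250 mm²
Σ(r_i+r_j)·cross = 21896.7500 → first moment M = |Σ|/6 = 3649.4583
R_c = M/A = 3649.4583/351.1250 = 10.3936 mm
θ = 126° = 2.199115 rad
V = θ·R_c·A = 2.199115·10.3936·351.1250 = 8025.578 mm³

Volume = 8025.578 mm³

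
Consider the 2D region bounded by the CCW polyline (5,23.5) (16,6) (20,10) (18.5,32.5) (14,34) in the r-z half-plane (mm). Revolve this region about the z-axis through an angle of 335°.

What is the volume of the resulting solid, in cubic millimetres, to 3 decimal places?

Profile (r,z), 5 vertices: (5,23.5) (16,6) (20,10) (18.5,32.5) (14,34)
edge 0: (5,23.5)→(16,6)  cross = 5·6 − 16·23.5 = -346.0000; (r_i+r_j)·cross = 21·-346.0000 = -7266.0000
edge 1: (16,6)→(20,10)  cross = 16·10 − 20·6 = 40.0000; (r_i+r_j)·cross = 36·40.0000 = 1440.0000
edge 2: (20,10)→(18.5,32.5)  cross = 20·32.5 − 18.5·10 = 465.0000; (r_i+r_j)·cross = 38.5·465.0000 = 17902.5000
edge 3: (18.5,32.5)→(14,34)  cross = 18.5·34 − 14·32.5 = 174.0000; (r_i+r_j)·cross = 32.5·174.0000 = 5655.0000
edge 4: (14,34)→(5,23.5)  cross = 14·23.5 − 5·34 = 159.0000; (r_i+r_j)·cross = 19·159.0000 = 3021.0000
Σcross = 492.0000 → A = |Σcross|/2 = 246.0000 mm²
Σ(r_i+r_j)·cross = 20752.5000 → first moment M = |Σ|/6 = 3458.7500
R_c = M/A = 3458.7500/246.0000 = 14.0600 mm
θ = 335° = 5.846853 rad
V = θ·R_c·A = 5.846853·14.0600·246.0000 = 20222.803 mm³

Volume = 20222.803 mm³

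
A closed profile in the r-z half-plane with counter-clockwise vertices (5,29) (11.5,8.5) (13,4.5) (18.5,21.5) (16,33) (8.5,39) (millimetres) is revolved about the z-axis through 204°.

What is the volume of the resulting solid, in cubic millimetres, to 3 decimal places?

Profile (r,z), 6 vertices: (5,29) (11.5,8.5) (13,4.5) (18.5,21.5) (16,33) (8.5,39)
edge 0: (5,29)→(11.5,8.5)  cross = 5·8.5 − 11.5·29 = -291.0000; (r_i+r_j)·cross = 16.5·-291.0000 = -4801.5000
edge 1: (11.5,8.5)→(13,4.5)  cross = 11.5·4.5 − 13·8.5 = -58.7500; (r_i+r_j)·cross = 24.5·-58.7500 = -1439.3750
edge 2: (13,4.5)→(18.5,21.5)  cross = 13·21.5 − 18.5·4.5 = 196.2500; (r_i+r_j)·cross = 31.5·196.2500 = 6181.8750
edge 3: (18.5,21.5)→(16,33)  cross = 18.5·33 − 16·21.5 = 266.5000; (r_i+r_j)·cross = 34.5·266.5000 = 9194.2500
edge 4: (16,33)→(8.5,39)  cross = 16·39 − 8.5·33 = 343.5000; (r_i+r_j)·cross = 24.5·343.5000 = 8415.7500
edge 5: (8.5,39)→(5,29)  cross = 8.5·29 − 5·39 = 51.5000; (r_i+r_j)·cross = 13.5·51.5000 = 695.2500
Σcross = 508.0000 → A = |Σcross|/2 = 254.0000 mm²
Σ(r_i+r_j)·cross = 18246.2500 → first moment M = |Σ|/6 = 3041.0417
R_c = M/A = 3041.0417/254.0000 = 11.9726 mm
θ = 204° = 3.560472 rad
V = θ·R_c·A = 3.560472·11.9726·254.0000 = 10827.543 mm³

Volume = 10827.543 mm³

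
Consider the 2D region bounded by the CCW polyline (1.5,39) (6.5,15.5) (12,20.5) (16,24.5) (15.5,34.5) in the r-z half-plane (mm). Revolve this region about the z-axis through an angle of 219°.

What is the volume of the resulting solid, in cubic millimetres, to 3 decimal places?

Volume = 7041.101 mm³

Profile (r,z), 5 vertices: (1.5,39) (6.5,15.5) (12,20.5) (16,24.5) (15.5,34.5)
edge 0: (1.5,39)→(6.5,15.5)  cross = 1.5·15.5 − 6.5·39 = -230.2500; (r_i+r_j)·cross = 8·-230.2500 = -1842.0000
edge 1: (6.5,15.5)→(12,20.5)  cross = 6.5·20.5 − 12·15.5 = -52.7500; (r_i+r_j)·cross = 18.5·-52.7500 = -975.8750
edge 2: (12,20.5)→(16,24.5)  cross = 12·24.5 − 16·20.5 = -34.0000; (r_i+r_j)·cross = 28·-34.0000 = -952.0000
edge 3: (16,24.5)→(15.5,34.5)  cross = 16·34.5 − 15.5·24.5 = 172.2500; (r_i+r_j)·cross = 31.5·172.2500 = 5425.8750
edge 4: (15.5,34.5)→(1.5,39)  cross = 15.5·39 − 1.5·34.5 = 552.7500; (r_i+r_j)·cross = 17·552.7500 = 9396.7500
Σcross = 408.0000 → A = |Σcross|/2 = 204.0000 mm²
Σ(r_i+r_j)·cross = 11052.7500 → first moment M = |Σ|/6 = 1842.1250
R_c = M/A = 1842.1250/204.0000 = 9.0300 mm
θ = 219° = 3.822271 rad
V = θ·R_c·A = 3.822271·9.0300·204.0000 = 7041.101 mm³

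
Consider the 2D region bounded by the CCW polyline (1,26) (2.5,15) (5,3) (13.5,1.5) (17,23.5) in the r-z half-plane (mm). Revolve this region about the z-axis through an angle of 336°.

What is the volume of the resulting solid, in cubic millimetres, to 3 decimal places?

Volume = 14797.233 mm³

Profile (r,z), 5 vertices: (1,26) (2.5,15) (5,3) (13.5,1.5) (17,23.5)
edge 0: (1,26)→(2.5,15)  cross = 1·15 − 2.5·26 = -50.0000; (r_i+r_j)·cross = 3.5·-50.0000 = -175.0000
edge 1: (2.5,15)→(5,3)  cross = 2.5·3 − 5·15 = -67.5000; (r_i+r_j)·cross = 7.5·-67.5000 = -506.2500
edge 2: (5,3)→(13.5,1.5)  cross = 5·1.5 − 13.5·3 = -33.0000; (r_i+r_j)·cross = 18.5·-33.0000 = -610.5000
edge 3: (13.5,1.5)→(17,23.5)  cross = 13.5·23.5 − 17·1.5 = 291.7500; (r_i+r_j)·cross = 30.5·291.7500 = 8898.3750
edge 4: (17,23.5)→(1,26)  cross = 17·26 − 1·23.5 = 418.5000; (r_i+r_j)·cross = 18·418.5000 = 7533.0000
Σcross = 559.7500 → A = |Σcross|/2 = 279.8750 mm²
Σ(r_i+r_j)·cross = 15139.6250 → first moment M = |Σ|/6 = 2523.2708
R_c = M/A = 2523.2708/279.8750 = 9.0157 mm
θ = 336° = 5.864306 rad
V = θ·R_c·A = 5.864306·9.0157·279.8750 = 14797.233 mm³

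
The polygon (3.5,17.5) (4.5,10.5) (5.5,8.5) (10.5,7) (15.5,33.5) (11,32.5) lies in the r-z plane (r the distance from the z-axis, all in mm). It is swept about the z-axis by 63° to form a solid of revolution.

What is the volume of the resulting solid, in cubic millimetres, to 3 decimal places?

Profile (r,z), 6 vertices: (3.5,17.5) (4.5,10.5) (5.5,8.5) (10.5,7) (15.5,33.5) (11,32.5)
edge 0: (3.5,17.5)→(4.5,10.5)  cross = 3.5·10.5 − 4.5·17.5 = -42.0000; (r_i+r_j)·cross = 8·-42.0000 = -336.0000
edge 1: (4.5,10.5)→(5.5,8.5)  cross = 4.5·8.5 − 5.5·10.5 = -19.5000; (r_i+r_j)·cross = 10·-19.5000 = -195.0000
edge 2: (5.5,8.5)→(10.5,7)  cross = 5.5·7 − 10.5·8.5 = -50.7500; (r_i+r_j)·cross = 16·-50.7500 = -812.0000
edge 3: (10.5,7)→(15.5,33.5)  cross = 10.5·33.5 − 15.5·7 = 243.2500; (r_i+r_j)·cross = 26·243.2500 = 6324.5000
edge 4: (15.5,33.5)→(11,32.5)  cross = 15.5·32.5 − 11·33.5 = 135.2500; (r_i+r_j)·cross = 26.5·135.2500 = 3584.1250
edge 5: (11,32.5)→(3.5,17.5)  cross = 11·17.5 − 3.5·32.5 = 78.7500; (r_i+r_j)·cross = 14.5·78.7500 = 1141.8750
Σcross = 345.0000 → A = |Σcross|/2 = 172.5000 mm²
Σ(r_i+r_j)·cross = 9707.5000 → first moment M = |Σ|/6 = 1617.9167
R_c = M/A = 1617.9167/172.5000 = 9.3792 mm
θ = 63° = 1.099557 rad
V = θ·R_c·A = 1.099557·9.3792·172.5000 = 1778.992 mm³

Volume = 1778.992 mm³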